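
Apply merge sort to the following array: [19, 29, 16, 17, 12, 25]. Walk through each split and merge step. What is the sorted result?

Merge sort trace:

Split: [19, 29, 16, 17, 12, 25] -> [19, 29, 16] and [17, 12, 25]
  Split: [19, 29, 16] -> [19] and [29, 16]
    Split: [29, 16] -> [29] and [16]
    Merge: [29] + [16] -> [16, 29]
  Merge: [19] + [16, 29] -> [16, 19, 29]
  Split: [17, 12, 25] -> [17] and [12, 25]
    Split: [12, 25] -> [12] and [25]
    Merge: [12] + [25] -> [12, 25]
  Merge: [17] + [12, 25] -> [12, 17, 25]
Merge: [16, 19, 29] + [12, 17, 25] -> [12, 16, 17, 19, 25, 29]

Final sorted array: [12, 16, 17, 19, 25, 29]

The merge sort proceeds by recursively splitting the array and merging sorted halves.
After all merges, the sorted array is [12, 16, 17, 19, 25, 29].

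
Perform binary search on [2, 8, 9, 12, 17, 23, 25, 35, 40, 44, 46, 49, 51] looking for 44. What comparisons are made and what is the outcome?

Binary search for 44 in [2, 8, 9, 12, 17, 23, 25, 35, 40, 44, 46, 49, 51]:

lo=0, hi=12, mid=6, arr[mid]=25 -> 25 < 44, search right half
lo=7, hi=12, mid=9, arr[mid]=44 -> Found target at index 9!

Binary search finds 44 at index 9 after 2 comparisons. The search repeatedly halves the search space by comparing with the middle element.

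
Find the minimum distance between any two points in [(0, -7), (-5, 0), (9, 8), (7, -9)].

Computing all pairwise distances among 4 points:

d((0, -7), (-5, 0)) = 8.6023
d((0, -7), (9, 8)) = 17.4929
d((0, -7), (7, -9)) = 7.2801 <-- minimum
d((-5, 0), (9, 8)) = 16.1245
d((-5, 0), (7, -9)) = 15.0
d((9, 8), (7, -9)) = 17.1172

Closest pair: (0, -7) and (7, -9) with distance 7.2801

The closest pair is (0, -7) and (7, -9) with Euclidean distance 7.2801. For 4 points, brute-force pairwise comparison is shown above. For large n, the divide-and-conquer algorithm (sort by x, recurse on halves, check the dividing strip) achieves O(n log n).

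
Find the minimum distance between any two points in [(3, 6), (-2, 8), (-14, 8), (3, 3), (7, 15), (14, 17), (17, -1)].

Computing all pairwise distances among 7 points:

d((3, 6), (-2, 8)) = 5.3852
d((3, 6), (-14, 8)) = 17.1172
d((3, 6), (3, 3)) = 3.0 <-- minimum
d((3, 6), (7, 15)) = 9.8489
d((3, 6), (14, 17)) = 15.5563
d((3, 6), (17, -1)) = 15.6525
d((-2, 8), (-14, 8)) = 12.0
d((-2, 8), (3, 3)) = 7.0711
d((-2, 8), (7, 15)) = 11.4018
d((-2, 8), (14, 17)) = 18.3576
d((-2, 8), (17, -1)) = 21.0238
d((-14, 8), (3, 3)) = 17.72
d((-14, 8), (7, 15)) = 22.1359
d((-14, 8), (14, 17)) = 29.4109
d((-14, 8), (17, -1)) = 32.28
d((3, 3), (7, 15)) = 12.6491
d((3, 3), (14, 17)) = 17.8045
d((3, 3), (17, -1)) = 14.5602
d((7, 15), (14, 17)) = 7.2801
d((7, 15), (17, -1)) = 18.868
d((14, 17), (17, -1)) = 18.2483

Closest pair: (3, 6) and (3, 3) with distance 3.0

The closest pair is (3, 6) and (3, 3) with Euclidean distance 3.0. For 7 points, brute-force pairwise comparison is shown above. For large n, the divide-and-conquer algorithm (sort by x, recurse on halves, check the dividing strip) achieves O(n log n).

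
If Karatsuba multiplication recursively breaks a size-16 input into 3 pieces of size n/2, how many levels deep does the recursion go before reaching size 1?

For divide and conquer with division factor 2:

Problem sizes at each level:
Level 0: 16
Level 1: 8
Level 2: 4
Level 3: 2
Level 4: 1

The root is level 0 and the size-1 base case is level 4 (the tree spans levels 0 through 4, i.e. 5 levels counting the root), so the depth is the number of divisions: log_2(16) = 4

The recursion tree depth is log_2(16) = 4. At each level, the problem size is divided by 2, so it takes 4 divisions to reduce to a base case of size 1. The algorithm makes 3 recursive calls at each level.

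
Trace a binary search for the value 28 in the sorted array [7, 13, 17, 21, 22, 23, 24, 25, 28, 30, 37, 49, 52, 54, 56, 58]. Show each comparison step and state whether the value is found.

Binary search for 28 in [7, 13, 17, 21, 22, 23, 24, 25, 28, 30, 37, 49, 52, 54, 56, 58]:

lo=0, hi=15, mid=7, arr[mid]=25 -> 25 < 28, search right half
lo=8, hi=15, mid=11, arr[mid]=49 -> 49 > 28, search left half
lo=8, hi=10, mid=9, arr[mid]=30 -> 30 > 28, search left half
lo=8, hi=8, mid=8, arr[mid]=28 -> Found target at index 8!

Binary search finds 28 at index 8 after 4 comparisons. The search repeatedly halves the search space by comparing with the middle element.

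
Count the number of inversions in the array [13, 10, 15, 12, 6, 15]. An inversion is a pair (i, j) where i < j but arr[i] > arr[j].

Finding inversions in [13, 10, 15, 12, 6, 15]:

(0, 1): arr[0]=13 > arr[1]=10
(0, 3): arr[0]=13 > arr[3]=12
(0, 4): arr[0]=13 > arr[4]=6
(1, 4): arr[1]=10 > arr[4]=6
(2, 3): arr[2]=15 > arr[3]=12
(2, 4): arr[2]=15 > arr[4]=6
(3, 4): arr[3]=12 > arr[4]=6

Total inversions: 7

The array has 7 inversion(s): (0,1), (0,3), (0,4), (1,4), (2,3), (2,4), (3,4). Each pair (i,j) satisfies i < j and arr[i] > arr[j].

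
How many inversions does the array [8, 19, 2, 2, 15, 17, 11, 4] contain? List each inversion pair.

Finding inversions in [8, 19, 2, 2, 15, 17, 11, 4]:

(0, 2): arr[0]=8 > arr[2]=2
(0, 3): arr[0]=8 > arr[3]=2
(0, 7): arr[0]=8 > arr[7]=4
(1, 2): arr[1]=19 > arr[2]=2
(1, 3): arr[1]=19 > arr[3]=2
(1, 4): arr[1]=19 > arr[4]=15
(1, 5): arr[1]=19 > arr[5]=17
(1, 6): arr[1]=19 > arr[6]=11
(1, 7): arr[1]=19 > arr[7]=4
(4, 6): arr[4]=15 > arr[6]=11
(4, 7): arr[4]=15 > arr[7]=4
(5, 6): arr[5]=17 > arr[6]=11
(5, 7): arr[5]=17 > arr[7]=4
(6, 7): arr[6]=11 > arr[7]=4

Total inversions: 14

The array has 14 inversion(s): (0,2), (0,3), (0,7), (1,2), (1,3), (1,4), (1,5), (1,6), (1,7), (4,6), (4,7), (5,6), (5,7), (6,7). Each pair (i,j) satisfies i < j and arr[i] > arr[j].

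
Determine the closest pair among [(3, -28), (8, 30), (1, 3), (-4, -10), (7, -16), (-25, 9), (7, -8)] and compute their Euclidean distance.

Computing all pairwise distances among 7 points:

d((3, -28), (8, 30)) = 58.2151
d((3, -28), (1, 3)) = 31.0644
d((3, -28), (-4, -10)) = 19.3132
d((3, -28), (7, -16)) = 12.6491
d((3, -28), (-25, 9)) = 46.4004
d((3, -28), (7, -8)) = 20.3961
d((8, 30), (1, 3)) = 27.8927
d((8, 30), (-4, -10)) = 41.7612
d((8, 30), (7, -16)) = 46.0109
d((8, 30), (-25, 9)) = 39.1152
d((8, 30), (7, -8)) = 38.0132
d((1, 3), (-4, -10)) = 13.9284
d((1, 3), (7, -16)) = 19.9249
d((1, 3), (-25, 9)) = 26.6833
d((1, 3), (7, -8)) = 12.53
d((-4, -10), (7, -16)) = 12.53
d((-4, -10), (-25, 9)) = 28.3196
d((-4, -10), (7, -8)) = 11.1803
d((7, -16), (-25, 9)) = 40.6079
d((7, -16), (7, -8)) = 8.0 <-- minimum
d((-25, 9), (7, -8)) = 36.2353

Closest pair: (7, -16) and (7, -8) with distance 8.0

The closest pair is (7, -16) and (7, -8) with Euclidean distance 8.0. For 7 points, brute-force pairwise comparison is shown above. For large n, the divide-and-conquer algorithm (sort by x, recurse on halves, check the dividing strip) achieves O(n log n).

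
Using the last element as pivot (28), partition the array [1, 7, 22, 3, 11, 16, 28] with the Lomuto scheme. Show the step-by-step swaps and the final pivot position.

Lomuto partition with pivot = 28:

Initial array: [1, 7, 22, 3, 11, 16, 28]

arr[0]=1 <= 28: swap with position 0, array becomes [1, 7, 22, 3, 11, 16, 28]
arr[1]=7 <= 28: swap with position 1, array becomes [1, 7, 22, 3, 11, 16, 28]
arr[2]=22 <= 28: swap with position 2, array becomes [1, 7, 22, 3, 11, 16, 28]
arr[3]=3 <= 28: swap with position 3, array becomes [1, 7, 22, 3, 11, 16, 28]
arr[4]=11 <= 28: swap with position 4, array becomes [1, 7, 22, 3, 11, 16, 28]
arr[5]=16 <= 28: swap with position 5, array becomes [1, 7, 22, 3, 11, 16, 28]

Place pivot at position 6: [1, 7, 22, 3, 11, 16, 28]
Pivot position: 6

After partitioning with pivot 28, the array becomes [1, 7, 22, 3, 11, 16, 28]. The pivot is placed at index 6. All elements to the left of the pivot are <= 28, and all elements to the right are > 28.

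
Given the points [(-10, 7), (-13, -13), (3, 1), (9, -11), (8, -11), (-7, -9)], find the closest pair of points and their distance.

Computing all pairwise distances among 6 points:

d((-10, 7), (-13, -13)) = 20.2237
d((-10, 7), (3, 1)) = 14.3178
d((-10, 7), (9, -11)) = 26.1725
d((-10, 7), (8, -11)) = 25.4558
d((-10, 7), (-7, -9)) = 16.2788
d((-13, -13), (3, 1)) = 21.2603
d((-13, -13), (9, -11)) = 22.0907
d((-13, -13), (8, -11)) = 21.095
d((-13, -13), (-7, -9)) = 7.2111
d((3, 1), (9, -11)) = 13.4164
d((3, 1), (8, -11)) = 13.0
d((3, 1), (-7, -9)) = 14.1421
d((9, -11), (8, -11)) = 1.0 <-- minimum
d((9, -11), (-7, -9)) = 16.1245
d((8, -11), (-7, -9)) = 15.1327

Closest pair: (9, -11) and (8, -11) with distance 1.0

The closest pair is (9, -11) and (8, -11) with Euclidean distance 1.0. For 6 points, brute-force pairwise comparison is shown above. For large n, the divide-and-conquer algorithm (sort by x, recurse on halves, check the dividing strip) achieves O(n log n).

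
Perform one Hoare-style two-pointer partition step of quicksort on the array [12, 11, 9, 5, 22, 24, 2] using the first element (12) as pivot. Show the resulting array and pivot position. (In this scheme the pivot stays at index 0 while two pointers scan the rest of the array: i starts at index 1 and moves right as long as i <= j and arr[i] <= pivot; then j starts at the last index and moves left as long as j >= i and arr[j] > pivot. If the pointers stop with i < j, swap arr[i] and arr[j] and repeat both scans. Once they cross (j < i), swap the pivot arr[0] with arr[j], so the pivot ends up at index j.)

Hoare-style two-pointer partition with pivot = 12:

Initial array: [12, 11, 9, 5, 22, 24, 2]

Pointers start at i = 1, j = 6.
i stops at index 4 (arr[4]=22 > 12), j stops at index 6 (arr[6]=2 <= 12): swap arr[4] and arr[6], array becomes [12, 11, 9, 5, 2, 24, 22]
i ends at 5, j ends at 4: the pointers have crossed (j < i), so scanning stops.

Swap pivot arr[0] with arr[4] to place pivot at position 4: [2, 11, 9, 5, 12, 24, 22]
Pivot position: 4

After partitioning with pivot 12, the array becomes [2, 11, 9, 5, 12, 24, 22]. The pivot is placed at index 4. All elements to the left of the pivot are <= 12, and all elements to the right are > 12.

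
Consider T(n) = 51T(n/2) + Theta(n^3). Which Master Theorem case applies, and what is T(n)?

Master Theorem for T(n) = 51T(n/2) + O(n^3):

a = 51, b = 2, c = 3
log_b(a) = log_2(51) = 5.6724

Case 1: c = 3 < log_2(51) = 5.6724
T(n) = O(n^(log_2 51))

For T(n) = 51T(n/2) + O(n^3): log_2(51) = 5.6724. This is Case 1 of the Master Theorem (c < log_b(a), work dominated by leaves), giving O(n^(log_2 51)).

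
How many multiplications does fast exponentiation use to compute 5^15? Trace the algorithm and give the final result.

Computing 5^15 by squaring (build up from 5^1; each line after the first costs one multiplication):

5^1 = 5
5^2 = (5^1)^2 = 5^2 = 25
5^3 = 5 * 5^2 = 5 * 25 = 125
5^6 = (5^3)^2 = 125^2 = 15625
5^7 = 5 * 5^6 = 5 * 15625 = 78125
5^14 = (5^7)^2 = 78125^2 = 6103515625
5^15 = 5 * 5^14 = 5 * 6103515625 = 30517578125

Result: 30517578125
Multiplications needed: 6 (6 lines after 5^1)

5^15 = 30517578125. Using exponentiation by squaring, this requires 6 multiplications. The key idea: if the exponent is even, square the half-power; if odd, multiply by the base once.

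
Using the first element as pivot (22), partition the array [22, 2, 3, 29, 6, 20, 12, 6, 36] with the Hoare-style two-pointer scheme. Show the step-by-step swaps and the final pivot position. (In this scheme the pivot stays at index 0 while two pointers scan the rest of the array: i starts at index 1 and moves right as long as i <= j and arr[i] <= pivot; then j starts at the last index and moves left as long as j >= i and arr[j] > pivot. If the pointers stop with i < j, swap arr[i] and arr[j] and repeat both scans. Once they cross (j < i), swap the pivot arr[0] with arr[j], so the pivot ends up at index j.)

Hoare-style two-pointer partition with pivot = 22:

Initial array: [22, 2, 3, 29, 6, 20, 12, 6, 36]

Pointers start at i = 1, j = 8.
i stops at index 3 (arr[3]=29 > 22), j stops at index 7 (arr[7]=6 <= 22): swap arr[3] and arr[7], array becomes [22, 2, 3, 6, 6, 20, 12, 29, 36]
i ends at 7, j ends at 6: the pointers have crossed (j < i), so scanning stops.

Swap pivot arr[0] with arr[6] to place pivot at position 6: [12, 2, 3, 6, 6, 20, 22, 29, 36]
Pivot position: 6

After partitioning with pivot 22, the array becomes [12, 2, 3, 6, 6, 20, 22, 29, 36]. The pivot is placed at index 6. All elements to the left of the pivot are <= 22, and all elements to the right are > 22.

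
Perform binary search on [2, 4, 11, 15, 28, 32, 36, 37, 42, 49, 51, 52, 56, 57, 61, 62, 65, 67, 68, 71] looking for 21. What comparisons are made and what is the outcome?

Binary search for 21 in [2, 4, 11, 15, 28, 32, 36, 37, 42, 49, 51, 52, 56, 57, 61, 62, 65, 67, 68, 71]:

lo=0, hi=19, mid=9, arr[mid]=49 -> 49 > 21, search left half
lo=0, hi=8, mid=4, arr[mid]=28 -> 28 > 21, search left half
lo=0, hi=3, mid=1, arr[mid]=4 -> 4 < 21, search right half
lo=2, hi=3, mid=2, arr[mid]=11 -> 11 < 21, search right half
lo=3, hi=3, mid=3, arr[mid]=15 -> 15 < 21, search right half
lo=4 > hi=3, target 21 not found

Binary search determines that 21 is not in the array after 5 comparisons. The search space was exhausted without finding the target.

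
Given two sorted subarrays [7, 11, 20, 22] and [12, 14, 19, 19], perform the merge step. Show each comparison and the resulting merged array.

Merging process:

Compare 7 vs 12: take 7 from left. Merged: [7]
Compare 11 vs 12: take 11 from left. Merged: [7, 11]
Compare 20 vs 12: take 12 from right. Merged: [7, 11, 12]
Compare 20 vs 14: take 14 from right. Merged: [7, 11, 12, 14]
Compare 20 vs 19: take 19 from right. Merged: [7, 11, 12, 14, 19]
Compare 20 vs 19: take 19 from right. Merged: [7, 11, 12, 14, 19, 19]
Append remaining from left: [20, 22]. Merged: [7, 11, 12, 14, 19, 19, 20, 22]

Final merged array: [7, 11, 12, 14, 19, 19, 20, 22]
Total comparisons: 6

The merged array is [7, 11, 12, 14, 19, 19, 20, 22], requiring 6 comparisons. The merge step runs in O(n) time where n is the total number of elements.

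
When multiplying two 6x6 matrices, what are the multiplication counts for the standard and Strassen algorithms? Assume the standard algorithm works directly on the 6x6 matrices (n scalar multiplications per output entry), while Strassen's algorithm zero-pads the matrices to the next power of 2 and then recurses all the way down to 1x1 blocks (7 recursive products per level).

Matrix multiplication for 6x6 matrices:

Strassen's algorithm requires power-of-2 dimensions. Pad 6x6 to 8x8 (next power of 2).

Standard algorithm: 6^3 = 216 multiplications
Strassen's algorithm: 7^(log2(8)) = 7^3 = 343 multiplications
Difference: 216 - 343 = -127 (Strassen uses MORE here due to padding overhead — for small or just-over-power-of-2 n, padding can outweigh the per-level savings)

Standard: 216 multiplications (6^3). Strassen: 343 multiplications (7^3, after padding to 8x8). Strassen reduces 8 recursive multiplications to 7 at each level.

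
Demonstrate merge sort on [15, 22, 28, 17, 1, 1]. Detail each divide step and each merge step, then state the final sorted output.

Merge sort trace:

Split: [15, 22, 28, 17, 1, 1] -> [15, 22, 28] and [17, 1, 1]
  Split: [15, 22, 28] -> [15] and [22, 28]
    Split: [22, 28] -> [22] and [28]
    Merge: [22] + [28] -> [22, 28]
  Merge: [15] + [22, 28] -> [15, 22, 28]
  Split: [17, 1, 1] -> [17] and [1, 1]
    Split: [1, 1] -> [1] and [1]
    Merge: [1] + [1] -> [1, 1]
  Merge: [17] + [1, 1] -> [1, 1, 17]
Merge: [15, 22, 28] + [1, 1, 17] -> [1, 1, 15, 17, 22, 28]

Final sorted array: [1, 1, 15, 17, 22, 28]

The merge sort proceeds by recursively splitting the array and merging sorted halves.
After all merges, the sorted array is [1, 1, 15, 17, 22, 28].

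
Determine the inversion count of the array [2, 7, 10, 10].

Finding inversions in [2, 7, 10, 10]:


Total inversions: 0

The array has 0 inversions. It is already sorted.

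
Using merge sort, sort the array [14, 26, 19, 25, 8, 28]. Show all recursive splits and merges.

Merge sort trace:

Split: [14, 26, 19, 25, 8, 28] -> [14, 26, 19] and [25, 8, 28]
  Split: [14, 26, 19] -> [14] and [26, 19]
    Split: [26, 19] -> [26] and [19]
    Merge: [26] + [19] -> [19, 26]
  Merge: [14] + [19, 26] -> [14, 19, 26]
  Split: [25, 8, 28] -> [25] and [8, 28]
    Split: [8, 28] -> [8] and [28]
    Merge: [8] + [28] -> [8, 28]
  Merge: [25] + [8, 28] -> [8, 25, 28]
Merge: [14, 19, 26] + [8, 25, 28] -> [8, 14, 19, 25, 26, 28]

Final sorted array: [8, 14, 19, 25, 26, 28]

The merge sort proceeds by recursively splitting the array and merging sorted halves.
After all merges, the sorted array is [8, 14, 19, 25, 26, 28].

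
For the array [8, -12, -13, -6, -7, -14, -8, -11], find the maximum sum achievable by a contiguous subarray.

Using Kadane's algorithm on [8, -12, -13, -6, -7, -14, -8, -11]:

Scanning through the array:
Position 1 (value -12): max_ending_here = -4, max_so_far = 8
Position 2 (value -13): max_ending_here = -13, max_so_far = 8
Position 3 (value -6): max_ending_here = -6, max_so_far = 8
Position 4 (value -7): max_ending_here = -7, max_so_far = 8
Position 5 (value -14): max_ending_here = -14, max_so_far = 8
Position 6 (value -8): max_ending_here = -8, max_so_far = 8
Position 7 (value -11): max_ending_here = -11, max_so_far = 8

Maximum subarray: [8]
Maximum sum: 8

The maximum subarray is [8] with sum 8. This subarray runs from index 0 to index 0.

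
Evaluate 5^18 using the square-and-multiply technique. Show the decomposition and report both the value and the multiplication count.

Computing 5^18 by squaring (build up from 5^1; each line after the first costs one multiplication):

5^1 = 5
5^2 = (5^1)^2 = 5^2 = 25
5^4 = (5^2)^2 = 25^2 = 625
5^8 = (5^4)^2 = 625^2 = 390625
5^9 = 5 * 5^8 = 5 * 390625 = 1953125
5^18 = (5^9)^2 = 1953125^2 = 3814697265625

Result: 3814697265625
Multiplications needed: 5 (5 lines after 5^1)

5^18 = 3814697265625. Using exponentiation by squaring, this requires 5 multiplications. The key idea: if the exponent is even, square the half-power; if odd, multiply by the base once.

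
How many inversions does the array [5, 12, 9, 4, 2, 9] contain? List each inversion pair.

Finding inversions in [5, 12, 9, 4, 2, 9]:

(0, 3): arr[0]=5 > arr[3]=4
(0, 4): arr[0]=5 > arr[4]=2
(1, 2): arr[1]=12 > arr[2]=9
(1, 3): arr[1]=12 > arr[3]=4
(1, 4): arr[1]=12 > arr[4]=2
(1, 5): arr[1]=12 > arr[5]=9
(2, 3): arr[2]=9 > arr[3]=4
(2, 4): arr[2]=9 > arr[4]=2
(3, 4): arr[3]=4 > arr[4]=2

Total inversions: 9

The array has 9 inversion(s): (0,3), (0,4), (1,2), (1,3), (1,4), (1,5), (2,3), (2,4), (3,4). Each pair (i,j) satisfies i < j and arr[i] > arr[j].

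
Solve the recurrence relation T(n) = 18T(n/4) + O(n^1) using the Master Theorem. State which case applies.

Master Theorem for T(n) = 18T(n/4) + O(n^1):

a = 18, b = 4, c = 1
log_b(a) = log_4(18) = 2.0850

Case 1: c = 1 < log_4(18) = 2.0850
T(n) = O(n^(log_4 18))

For T(n) = 18T(n/4) + O(n^1): log_4(18) = 2.0850. This is Case 1 of the Master Theorem (c < log_b(a), work dominated by leaves), giving O(n^(log_4 18)).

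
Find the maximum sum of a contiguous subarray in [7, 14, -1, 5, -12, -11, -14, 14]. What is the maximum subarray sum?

Using Kadane's algorithm on [7, 14, -1, 5, -12, -11, -14, 14]:

Scanning through the array:
Position 1 (value 14): max_ending_here = 21, max_so_far = 21
Position 2 (value -1): max_ending_here = 20, max_so_far = 21
Position 3 (value 5): max_ending_here = 25, max_so_far = 25
Position 4 (value -12): max_ending_here = 13, max_so_far = 25
Position 5 (value -11): max_ending_here = 2, max_so_far = 25
Position 6 (value -14): max_ending_here = -12, max_so_far = 25
Position 7 (value 14): max_ending_here = 14, max_so_far = 25

Maximum subarray: [7, 14, -1, 5]
Maximum sum: 25

The maximum subarray is [7, 14, -1, 5] with sum 25. This subarray runs from index 0 to index 3.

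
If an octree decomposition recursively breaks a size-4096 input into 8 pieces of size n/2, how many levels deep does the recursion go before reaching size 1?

For divide and conquer with division factor 2:

Problem sizes at each level:
Level 0: 4096
Level 1: 2048
Level 2: 1024
Level 3: 512
Level 4: 256
Level 5: 128
Level 6: 64
Level 7: 32
Level 8: 16
Level 9: 8
Level 10: 4
Level 11: 2
Level 12: 1

The root is level 0 and the size-1 base case is level 12 (the tree spans levels 0 through 12, i.e. 13 levels counting the root), so the depth is the number of divisions: log_2(4096) = 12

The recursion tree depth is log_2(4096) = 12. At each level, the problem size is divided by 2, so it takes 12 divisions to reduce to a base case of size 1. The algorithm makes 8 recursive calls at each level.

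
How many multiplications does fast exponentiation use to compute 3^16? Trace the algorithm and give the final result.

Computing 3^16 by squaring (build up from 3^1; each line after the first costs one multiplication):

3^1 = 3
3^2 = (3^1)^2 = 3^2 = 9
3^4 = (3^2)^2 = 9^2 = 81
3^8 = (3^4)^2 = 81^2 = 6561
3^16 = (3^8)^2 = 6561^2 = 43046721

Result: 43046721
Multiplications needed: 4 (4 lines after 3^1)

3^16 = 43046721. Using exponentiation by squaring, this requires 4 multiplications. The key idea: if the exponent is even, square the half-power; if odd, multiply by the base once.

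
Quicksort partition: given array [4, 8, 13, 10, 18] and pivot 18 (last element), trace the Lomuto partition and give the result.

Lomuto partition with pivot = 18:

Initial array: [4, 8, 13, 10, 18]

arr[0]=4 <= 18: swap with position 0, array becomes [4, 8, 13, 10, 18]
arr[1]=8 <= 18: swap with position 1, array becomes [4, 8, 13, 10, 18]
arr[2]=13 <= 18: swap with position 2, array becomes [4, 8, 13, 10, 18]
arr[3]=10 <= 18: swap with position 3, array becomes [4, 8, 13, 10, 18]

Place pivot at position 4: [4, 8, 13, 10, 18]
Pivot position: 4

After partitioning with pivot 18, the array becomes [4, 8, 13, 10, 18]. The pivot is placed at index 4. All elements to the left of the pivot are <= 18, and all elements to the right are > 18.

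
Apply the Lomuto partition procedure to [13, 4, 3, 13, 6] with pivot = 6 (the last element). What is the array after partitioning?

Lomuto partition with pivot = 6:

Initial array: [13, 4, 3, 13, 6]

arr[0]=13 > 6: no swap
arr[1]=4 <= 6: swap with position 0, array becomes [4, 13, 3, 13, 6]
arr[2]=3 <= 6: swap with position 1, array becomes [4, 3, 13, 13, 6]
arr[3]=13 > 6: no swap

Place pivot at position 2: [4, 3, 6, 13, 13]
Pivot position: 2

After partitioning with pivot 6, the array becomes [4, 3, 6, 13, 13]. The pivot is placed at index 2. All elements to the left of the pivot are <= 6, and all elements to the right are > 6.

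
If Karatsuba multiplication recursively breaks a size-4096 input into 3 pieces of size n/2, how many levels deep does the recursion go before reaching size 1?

For divide and conquer with division factor 2:

Problem sizes at each level:
Level 0: 4096
Level 1: 2048
Level 2: 1024
Level 3: 512
Level 4: 256
Level 5: 128
Level 6: 64
Level 7: 32
Level 8: 16
Level 9: 8
Level 10: 4
Level 11: 2
Level 12: 1

The root is level 0 and the size-1 base case is level 12 (the tree spans levels 0 through 12, i.e. 13 levels counting the root), so the depth is the number of divisions: log_2(4096) = 12

The recursion tree depth is log_2(4096) = 12. At each level, the problem size is divided by 2, so it takes 12 divisions to reduce to a base case of size 1. The algorithm makes 3 recursive calls at each level.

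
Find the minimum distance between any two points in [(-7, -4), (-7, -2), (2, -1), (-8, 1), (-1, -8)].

Computing all pairwise distances among 5 points:

d((-7, -4), (-7, -2)) = 2.0 <-- minimum
d((-7, -4), (2, -1)) = 9.4868
d((-7, -4), (-8, 1)) = 5.099
d((-7, -4), (-1, -8)) = 7.2111
d((-7, -2), (2, -1)) = 9.0554
d((-7, -2), (-8, 1)) = 3.1623
d((-7, -2), (-1, -8)) = 8.4853
d((2, -1), (-8, 1)) = 10.198
d((2, -1), (-1, -8)) = 7.6158
d((-8, 1), (-1, -8)) = 11.4018

Closest pair: (-7, -4) and (-7, -2) with distance 2.0

The closest pair is (-7, -4) and (-7, -2) with Euclidean distance 2.0. For 5 points, brute-force pairwise comparison is shown above. For large n, the divide-and-conquer algorithm (sort by x, recurse on halves, check the dividing strip) achieves O(n log n).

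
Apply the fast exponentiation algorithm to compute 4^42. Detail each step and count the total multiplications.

Computing 4^42 by squaring (build up from 4^1; each line after the first costs one multiplication):

4^1 = 4
4^2 = (4^1)^2 = 4^2 = 16
4^4 = (4^2)^2 = 16^2 = 256
4^5 = 4 * 4^4 = 4 * 256 = 1024
4^10 = (4^5)^2 = 1024^2 = 1048576
4^20 = (4^10)^2 = 1048576^2 = 1099511627776
4^21 = 4 * 4^20 = 4 * 1099511627776 = 4398046511104
4^42 = (4^21)^2 = 4398046511104^2 = 19342813113834066795298816

Result: 19342813113834066795298816
Multiplications needed: 7 (7 lines after 4^1)

4^42 = 19342813113834066795298816. Using exponentiation by squaring, this requires 7 multiplications. The key idea: if the exponent is even, square the half-power; if odd, multiply by the base once.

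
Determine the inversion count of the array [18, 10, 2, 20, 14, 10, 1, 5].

Finding inversions in [18, 10, 2, 20, 14, 10, 1, 5]:

(0, 1): arr[0]=18 > arr[1]=10
(0, 2): arr[0]=18 > arr[2]=2
(0, 4): arr[0]=18 > arr[4]=14
(0, 5): arr[0]=18 > arr[5]=10
(0, 6): arr[0]=18 > arr[6]=1
(0, 7): arr[0]=18 > arr[7]=5
(1, 2): arr[1]=10 > arr[2]=2
(1, 6): arr[1]=10 > arr[6]=1
(1, 7): arr[1]=10 > arr[7]=5
(2, 6): arr[2]=2 > arr[6]=1
(3, 4): arr[3]=20 > arr[4]=14
(3, 5): arr[3]=20 > arr[5]=10
(3, 6): arr[3]=20 > arr[6]=1
(3, 7): arr[3]=20 > arr[7]=5
(4, 5): arr[4]=14 > arr[5]=10
(4, 6): arr[4]=14 > arr[6]=1
(4, 7): arr[4]=14 > arr[7]=5
(5, 6): arr[5]=10 > arr[6]=1
(5, 7): arr[5]=10 > arr[7]=5

Total inversions: 19

The array has 19 inversion(s): (0,1), (0,2), (0,4), (0,5), (0,6), (0,7), (1,2), (1,6), (1,7), (2,6), (3,4), (3,5), (3,6), (3,7), (4,5), (4,6), (4,7), (5,6), (5,7). Each pair (i,j) satisfies i < j and arr[i] > arr[j].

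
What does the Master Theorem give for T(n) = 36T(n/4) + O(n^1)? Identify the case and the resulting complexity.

Master Theorem for T(n) = 36T(n/4) + O(n^1):

a = 36, b = 4, c = 1
log_b(a) = log_4(36) = 2.5850

Case 1: c = 1 < log_4(36) = 2.5850
T(n) = O(n^(log_4 36))

For T(n) = 36T(n/4) + O(n^1): log_4(36) = 2.5850. This is Case 1 of the Master Theorem (c < log_b(a), work dominated by leaves), giving O(n^(log_4 36)).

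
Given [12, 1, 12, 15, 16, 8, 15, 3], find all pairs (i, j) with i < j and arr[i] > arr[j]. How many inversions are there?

Finding inversions in [12, 1, 12, 15, 16, 8, 15, 3]:

(0, 1): arr[0]=12 > arr[1]=1
(0, 5): arr[0]=12 > arr[5]=8
(0, 7): arr[0]=12 > arr[7]=3
(2, 5): arr[2]=12 > arr[5]=8
(2, 7): arr[2]=12 > arr[7]=3
(3, 5): arr[3]=15 > arr[5]=8
(3, 7): arr[3]=15 > arr[7]=3
(4, 5): arr[4]=16 > arr[5]=8
(4, 6): arr[4]=16 > arr[6]=15
(4, 7): arr[4]=16 > arr[7]=3
(5, 7): arr[5]=8 > arr[7]=3
(6, 7): arr[6]=15 > arr[7]=3

Total inversions: 12

The array has 12 inversion(s): (0,1), (0,5), (0,7), (2,5), (2,7), (3,5), (3,7), (4,5), (4,6), (4,7), (5,7), (6,7). Each pair (i,j) satisfies i < j and arr[i] > arr[j].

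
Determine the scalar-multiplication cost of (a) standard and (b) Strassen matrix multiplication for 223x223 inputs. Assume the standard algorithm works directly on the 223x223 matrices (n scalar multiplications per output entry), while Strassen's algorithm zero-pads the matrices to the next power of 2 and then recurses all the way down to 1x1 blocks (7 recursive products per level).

Matrix multiplication for 223x223 matrices:

Strassen's algorithm requires power-of-2 dimensions. Pad 223x223 to 256x256 (next power of 2).

Standard algorithm: 223^3 = 11089567 multiplications
Strassen's algorithm: 7^(log2(256)) = 7^8 = 5764801 multiplications
Savings: 11089567 - 5764801 = 5324766 multiplications

Standard: 11089567 multiplications (223^3). Strassen: 5764801 multiplications (7^8, after padding to 256x256). Strassen reduces 8 recursive multiplications to 7 at each level.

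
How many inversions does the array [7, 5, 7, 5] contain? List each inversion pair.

Finding inversions in [7, 5, 7, 5]:

(0, 1): arr[0]=7 > arr[1]=5
(0, 3): arr[0]=7 > arr[3]=5
(2, 3): arr[2]=7 > arr[3]=5

Total inversions: 3

The array has 3 inversion(s): (0,1), (0,3), (2,3). Each pair (i,j) satisfies i < j and arr[i] > arr[j].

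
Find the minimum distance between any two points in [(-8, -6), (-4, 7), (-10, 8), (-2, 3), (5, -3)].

Computing all pairwise distances among 5 points:

d((-8, -6), (-4, 7)) = 13.6015
d((-8, -6), (-10, 8)) = 14.1421
d((-8, -6), (-2, 3)) = 10.8167
d((-8, -6), (5, -3)) = 13.3417
d((-4, 7), (-10, 8)) = 6.0828
d((-4, 7), (-2, 3)) = 4.4721 <-- minimum
d((-4, 7), (5, -3)) = 13.4536
d((-10, 8), (-2, 3)) = 9.434
d((-10, 8), (5, -3)) = 18.6011
d((-2, 3), (5, -3)) = 9.2195

Closest pair: (-4, 7) and (-2, 3) with distance 4.4721

The closest pair is (-4, 7) and (-2, 3) with Euclidean distance 4.4721. For 5 points, brute-force pairwise comparison is shown above. For large n, the divide-and-conquer algorithm (sort by x, recurse on halves, check the dividing strip) achieves O(n log n).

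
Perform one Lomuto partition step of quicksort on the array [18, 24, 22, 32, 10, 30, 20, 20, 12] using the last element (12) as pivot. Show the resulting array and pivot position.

Lomuto partition with pivot = 12:

Initial array: [18, 24, 22, 32, 10, 30, 20, 20, 12]

arr[0]=18 > 12: no swap
arr[1]=24 > 12: no swap
arr[2]=22 > 12: no swap
arr[3]=32 > 12: no swap
arr[4]=10 <= 12: swap with position 0, array becomes [10, 24, 22, 32, 18, 30, 20, 20, 12]
arr[5]=30 > 12: no swap
arr[6]=20 > 12: no swap
arr[7]=20 > 12: no swap

Place pivot at position 1: [10, 12, 22, 32, 18, 30, 20, 20, 24]
Pivot position: 1

After partitioning with pivot 12, the array becomes [10, 12, 22, 32, 18, 30, 20, 20, 24]. The pivot is placed at index 1. All elements to the left of the pivot are <= 12, and all elements to the right are > 12.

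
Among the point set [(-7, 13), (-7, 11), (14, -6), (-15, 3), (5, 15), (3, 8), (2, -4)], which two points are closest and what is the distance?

Computing all pairwise distances among 7 points:

d((-7, 13), (-7, 11)) = 2.0 <-- minimum
d((-7, 13), (14, -6)) = 28.3196
d((-7, 13), (-15, 3)) = 12.8062
d((-7, 13), (5, 15)) = 12.1655
d((-7, 13), (3, 8)) = 11.1803
d((-7, 13), (2, -4)) = 19.2354
d((-7, 11), (14, -6)) = 27.0185
d((-7, 11), (-15, 3)) = 11.3137
d((-7, 11), (5, 15)) = 12.6491
d((-7, 11), (3, 8)) = 10.4403
d((-7, 11), (2, -4)) = 17.4929
d((14, -6), (-15, 3)) = 30.3645
d((14, -6), (5, 15)) = 22.8473
d((14, -6), (3, 8)) = 17.8045
d((14, -6), (2, -4)) = 12.1655
d((-15, 3), (5, 15)) = 23.3238
d((-15, 3), (3, 8)) = 18.6815
d((-15, 3), (2, -4)) = 18.3848
d((5, 15), (3, 8)) = 7.2801
d((5, 15), (2, -4)) = 19.2354
d((3, 8), (2, -4)) = 12.0416

Closest pair: (-7, 13) and (-7, 11) with distance 2.0

The closest pair is (-7, 13) and (-7, 11) with Euclidean distance 2.0. For 7 points, brute-force pairwise comparison is shown above. For large n, the divide-and-conquer algorithm (sort by x, recurse on halves, check the dividing strip) achieves O(n log n).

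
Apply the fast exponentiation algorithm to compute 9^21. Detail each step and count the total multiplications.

Computing 9^21 by squaring (build up from 9^1; each line after the first costs one multiplication):

9^1 = 9
9^2 = (9^1)^2 = 9^2 = 81
9^4 = (9^2)^2 = 81^2 = 6561
9^5 = 9 * 9^4 = 9 * 6561 = 59049
9^10 = (9^5)^2 = 59049^2 = 3486784401
9^20 = (9^10)^2 = 3486784401^2 = 12157665459056928801
9^21 = 9 * 9^20 = 9 * 12157665459056928801 = 109418989131512359209

Result: 109418989131512359209
Multiplications needed: 6 (6 lines after 9^1)

9^21 = 109418989131512359209. Using exponentiation by squaring, this requires 6 multiplications. The key idea: if the exponent is even, square the half-power; if odd, multiply by the base once.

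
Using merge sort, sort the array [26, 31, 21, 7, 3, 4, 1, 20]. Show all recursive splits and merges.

Merge sort trace:

Split: [26, 31, 21, 7, 3, 4, 1, 20] -> [26, 31, 21, 7] and [3, 4, 1, 20]
  Split: [26, 31, 21, 7] -> [26, 31] and [21, 7]
    Split: [26, 31] -> [26] and [31]
    Merge: [26] + [31] -> [26, 31]
    Split: [21, 7] -> [21] and [7]
    Merge: [21] + [7] -> [7, 21]
  Merge: [26, 31] + [7, 21] -> [7, 21, 26, 31]
  Split: [3, 4, 1, 20] -> [3, 4] and [1, 20]
    Split: [3, 4] -> [3] and [4]
    Merge: [3] + [4] -> [3, 4]
    Split: [1, 20] -> [1] and [20]
    Merge: [1] + [20] -> [1, 20]
  Merge: [3, 4] + [1, 20] -> [1, 3, 4, 20]
Merge: [7, 21, 26, 31] + [1, 3, 4, 20] -> [1, 3, 4, 7, 20, 21, 26, 31]

Final sorted array: [1, 3, 4, 7, 20, 21, 26, 31]

The merge sort proceeds by recursively splitting the array and merging sorted halves.
After all merges, the sorted array is [1, 3, 4, 7, 20, 21, 26, 31].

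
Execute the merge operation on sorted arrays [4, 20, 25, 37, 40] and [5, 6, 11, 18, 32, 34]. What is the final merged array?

Merging process:

Compare 4 vs 5: take 4 from left. Merged: [4]
Compare 20 vs 5: take 5 from right. Merged: [4, 5]
Compare 20 vs 6: take 6 from right. Merged: [4, 5, 6]
Compare 20 vs 11: take 11 from right. Merged: [4, 5, 6, 11]
Compare 20 vs 18: take 18 from right. Merged: [4, 5, 6, 11, 18]
Compare 20 vs 32: take 20 from left. Merged: [4, 5, 6, 11, 18, 20]
Compare 25 vs 32: take 25 from left. Merged: [4, 5, 6, 11, 18, 20, 25]
Compare 37 vs 32: take 32 from right. Merged: [4, 5, 6, 11, 18, 20, 25, 32]
Compare 37 vs 34: take 34 from right. Merged: [4, 5, 6, 11, 18, 20, 25, 32, 34]
Append remaining from left: [37, 40]. Merged: [4, 5, 6, 11, 18, 20, 25, 32, 34, 37, 40]

Final merged array: [4, 5, 6, 11, 18, 20, 25, 32, 34, 37, 40]
Total comparisons: 9

The merged array is [4, 5, 6, 11, 18, 20, 25, 32, 34, 37, 40], requiring 9 comparisons. The merge step runs in O(n) time where n is the total number of elements.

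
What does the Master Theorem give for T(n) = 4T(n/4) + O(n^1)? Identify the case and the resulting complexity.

Master Theorem for T(n) = 4T(n/4) + O(n^1):

a = 4, b = 4, c = 1
log_b(a) = log_4(4) = 1.0000

Case 2: c = 1 = log_4(4) = 1.0000
T(n) = O(n^1 log n) = O(n log n)

For T(n) = 4T(n/4) + O(n^1): log_4(4) = 1.0000. This is Case 2 of the Master Theorem (c = log_b(a), equal work at all levels), giving O(n log n).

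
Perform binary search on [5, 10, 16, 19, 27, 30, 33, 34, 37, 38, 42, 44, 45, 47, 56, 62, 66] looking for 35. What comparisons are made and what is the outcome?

Binary search for 35 in [5, 10, 16, 19, 27, 30, 33, 34, 37, 38, 42, 44, 45, 47, 56, 62, 66]:

lo=0, hi=16, mid=8, arr[mid]=37 -> 37 > 35, search left half
lo=0, hi=7, mid=3, arr[mid]=19 -> 19 < 35, search right half
lo=4, hi=7, mid=5, arr[mid]=30 -> 30 < 35, search right half
lo=6, hi=7, mid=6, arr[mid]=33 -> 33 < 35, search right half
lo=7, hi=7, mid=7, arr[mid]=34 -> 34 < 35, search right half
lo=8 > hi=7, target 35 not found

Binary search determines that 35 is not in the array after 5 comparisons. The search space was exhausted without finding the target.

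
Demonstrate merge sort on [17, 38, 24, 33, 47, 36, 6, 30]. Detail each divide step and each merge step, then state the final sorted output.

Merge sort trace:

Split: [17, 38, 24, 33, 47, 36, 6, 30] -> [17, 38, 24, 33] and [47, 36, 6, 30]
  Split: [17, 38, 24, 33] -> [17, 38] and [24, 33]
    Split: [17, 38] -> [17] and [38]
    Merge: [17] + [38] -> [17, 38]
    Split: [24, 33] -> [24] and [33]
    Merge: [24] + [33] -> [24, 33]
  Merge: [17, 38] + [24, 33] -> [17, 24, 33, 38]
  Split: [47, 36, 6, 30] -> [47, 36] and [6, 30]
    Split: [47, 36] -> [47] and [36]
    Merge: [47] + [36] -> [36, 47]
    Split: [6, 30] -> [6] and [30]
    Merge: [6] + [30] -> [6, 30]
  Merge: [36, 47] + [6, 30] -> [6, 30, 36, 47]
Merge: [17, 24, 33, 38] + [6, 30, 36, 47] -> [6, 17, 24, 30, 33, 36, 38, 47]

Final sorted array: [6, 17, 24, 30, 33, 36, 38, 47]

The merge sort proceeds by recursively splitting the array and merging sorted halves.
After all merges, the sorted array is [6, 17, 24, 30, 33, 36, 38, 47].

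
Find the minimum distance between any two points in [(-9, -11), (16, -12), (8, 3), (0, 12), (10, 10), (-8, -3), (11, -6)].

Computing all pairwise distances among 7 points:

d((-9, -11), (16, -12)) = 25.02
d((-9, -11), (8, 3)) = 22.0227
d((-9, -11), (0, 12)) = 24.6982
d((-9, -11), (10, 10)) = 28.3196
d((-9, -11), (-8, -3)) = 8.0623
d((-9, -11), (11, -6)) = 20.6155
d((16, -12), (8, 3)) = 17.0
d((16, -12), (0, 12)) = 28.8444
d((16, -12), (10, 10)) = 22.8035
d((16, -12), (-8, -3)) = 25.632
d((16, -12), (11, -6)) = 7.8102
d((8, 3), (0, 12)) = 12.0416
d((8, 3), (10, 10)) = 7.2801 <-- minimum
d((8, 3), (-8, -3)) = 17.088
d((8, 3), (11, -6)) = 9.4868
d((0, 12), (10, 10)) = 10.198
d((0, 12), (-8, -3)) = 17.0
d((0, 12), (11, -6)) = 21.095
d((10, 10), (-8, -3)) = 22.2036
d((10, 10), (11, -6)) = 16.0312
d((-8, -3), (11, -6)) = 19.2354

Closest pair: (8, 3) and (10, 10) with distance 7.2801

The closest pair is (8, 3) and (10, 10) with Euclidean distance 7.2801. For 7 points, brute-force pairwise comparison is shown above. For large n, the divide-and-conquer algorithm (sort by x, recurse on halves, check the dividing strip) achieves O(n log n).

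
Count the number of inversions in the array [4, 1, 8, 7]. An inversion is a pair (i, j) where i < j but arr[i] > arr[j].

Finding inversions in [4, 1, 8, 7]:

(0, 1): arr[0]=4 > arr[1]=1
(2, 3): arr[2]=8 > arr[3]=7

Total inversions: 2

The array has 2 inversion(s): (0,1), (2,3). Each pair (i,j) satisfies i < j and arr[i] > arr[j].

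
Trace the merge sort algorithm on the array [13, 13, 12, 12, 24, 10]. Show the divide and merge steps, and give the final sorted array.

Merge sort trace:

Split: [13, 13, 12, 12, 24, 10] -> [13, 13, 12] and [12, 24, 10]
  Split: [13, 13, 12] -> [13] and [13, 12]
    Split: [13, 12] -> [13] and [12]
    Merge: [13] + [12] -> [12, 13]
  Merge: [13] + [12, 13] -> [12, 13, 13]
  Split: [12, 24, 10] -> [12] and [24, 10]
    Split: [24, 10] -> [24] and [10]
    Merge: [24] + [10] -> [10, 24]
  Merge: [12] + [10, 24] -> [10, 12, 24]
Merge: [12, 13, 13] + [10, 12, 24] -> [10, 12, 12, 13, 13, 24]

Final sorted array: [10, 12, 12, 13, 13, 24]

The merge sort proceeds by recursively splitting the array and merging sorted halves.
After all merges, the sorted array is [10, 12, 12, 13, 13, 24].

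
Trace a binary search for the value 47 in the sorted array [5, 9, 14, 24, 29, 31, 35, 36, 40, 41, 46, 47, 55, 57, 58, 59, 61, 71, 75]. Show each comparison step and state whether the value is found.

Binary search for 47 in [5, 9, 14, 24, 29, 31, 35, 36, 40, 41, 46, 47, 55, 57, 58, 59, 61, 71, 75]:

lo=0, hi=18, mid=9, arr[mid]=41 -> 41 < 47, search right half
lo=10, hi=18, mid=14, arr[mid]=58 -> 58 > 47, search left half
lo=10, hi=13, mid=11, arr[mid]=47 -> Found target at index 11!

Binary search finds 47 at index 11 after 3 comparisons. The search repeatedly halves the search space by comparing with the middle element.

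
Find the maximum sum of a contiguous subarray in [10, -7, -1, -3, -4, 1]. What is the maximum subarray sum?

Using Kadane's algorithm on [10, -7, -1, -3, -4, 1]:

Scanning through the array:
Position 1 (value -7): max_ending_here = 3, max_so_far = 10
Position 2 (value -1): max_ending_here = 2, max_so_far = 10
Position 3 (value -3): max_ending_here = -1, max_so_far = 10
Position 4 (value -4): max_ending_here = -4, max_so_far = 10
Position 5 (value 1): max_ending_here = 1, max_so_far = 10

Maximum subarray: [10]
Maximum sum: 10

The maximum subarray is [10] with sum 10. This subarray runs from index 0 to index 0.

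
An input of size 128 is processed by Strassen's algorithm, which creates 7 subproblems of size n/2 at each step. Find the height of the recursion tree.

For divide and conquer with division factor 2:

Problem sizes at each level:
Level 0: 128
Level 1: 64
Level 2: 32
Level 3: 16
Level 4: 8
Level 5: 4
Level 6: 2
Level 7: 1

The root is level 0 and the size-1 base case is level 7 (the tree spans levels 0 through 7, i.e. 8 levels counting the root), so the depth is the number of divisions: log_2(128) = 7

The recursion tree depth is log_2(128) = 7. At each level, the problem size is divided by 2, so it takes 7 divisions to reduce to a base case of size 1. The algorithm makes 7 recursive calls at each level.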